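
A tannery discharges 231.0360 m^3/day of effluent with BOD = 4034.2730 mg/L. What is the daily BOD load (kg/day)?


Formula: BOD_load = volume * conc / 1000
Substituting: BOD_load = 231.0360 * 4034.2730 / 1000
Result: 932.0623 kg/day


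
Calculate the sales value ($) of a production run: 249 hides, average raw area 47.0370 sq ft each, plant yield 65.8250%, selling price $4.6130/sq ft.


Raw_total = N * avg_area = 249 * 47.0370 = 11712.2130 sq ft
Finished = Raw_total * yield / 100 = 11712.2130 * 65.8250 / 100 = 7709.5642 sq ft
Value = Finished * price = 7709.5642 * 4.6130 = 35564.2197 $


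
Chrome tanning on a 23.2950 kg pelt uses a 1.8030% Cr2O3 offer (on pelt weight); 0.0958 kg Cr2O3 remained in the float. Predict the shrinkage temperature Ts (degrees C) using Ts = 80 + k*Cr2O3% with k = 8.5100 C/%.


Offered = pelt * offer_pct / 100 = 23.2950 * 1.8030 / 100 = 0.4200 kg
Uptake = offered - residual = 0.4200 - 0.0958 = 0.3242 kg
Cr2O3% on pelt = uptake / pelt * 100 = 0.3242 / 23.2950 * 100 = 1.3918 %
Ts = 80 + k * Cr2O3% = 80 + 8.5100 * 1.3918 = 91.8438 C


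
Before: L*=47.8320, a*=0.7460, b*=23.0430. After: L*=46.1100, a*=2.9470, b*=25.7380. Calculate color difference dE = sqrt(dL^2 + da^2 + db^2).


dL = -1.7220, da = 2.2010, db = 2.6950
dE = sqrt((-1.7220)^2 + 2.2010^2 + 2.6950^2) = 3.8824


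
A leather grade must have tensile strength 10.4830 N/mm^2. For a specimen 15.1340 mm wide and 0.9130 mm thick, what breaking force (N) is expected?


Formula: F = TS * w * t
Substituting: F = 10.4830 * 15.1340 * 0.9130
Result: 144.8472 N


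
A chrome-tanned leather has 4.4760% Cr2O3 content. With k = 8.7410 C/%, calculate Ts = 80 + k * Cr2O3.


Formula: Ts = 80 + k * Cr2O3
Substituting: Ts = 80 + 8.7410 * 4.4760
Result: 119.1247 C


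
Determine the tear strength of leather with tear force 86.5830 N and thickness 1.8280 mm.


Formula: Tear strength = force / thickness
Substituting: Tear strength = 86.5830 / 1.8280
Result: 47.3649 N/mm


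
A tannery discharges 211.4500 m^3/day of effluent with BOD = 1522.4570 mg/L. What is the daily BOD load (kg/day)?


Formula: BOD_load = volume * conc / 1000
Substituting: BOD_load = 211.4500 * 1522.4570 / 1000
Result: 321.9235 kg/day


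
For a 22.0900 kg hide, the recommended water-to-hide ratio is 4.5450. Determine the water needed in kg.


Formula: Water = hide_weight * ratio
Substituting: Water = 22.0900 * 4.5450
Result: 100.3991 kg


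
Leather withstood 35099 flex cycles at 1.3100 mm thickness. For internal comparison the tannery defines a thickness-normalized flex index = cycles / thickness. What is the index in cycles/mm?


Formula: Index = cycles / thickness
Substituting: Index = 35099 / 1.3100
Result: 26793.1298 cycles/mm


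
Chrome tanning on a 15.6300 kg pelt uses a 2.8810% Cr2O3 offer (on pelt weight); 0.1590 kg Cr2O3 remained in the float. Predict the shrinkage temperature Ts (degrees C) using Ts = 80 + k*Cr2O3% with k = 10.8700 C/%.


Offered = pelt * offer_pct / 100 = 15.6300 * 2.8810 / 100 = 0.4503 kg
Uptake = offered - residual = 0.4503 - 0.1590 = 0.2913 kg
Cr2O3% on pelt = uptake / pelt * 100 = 0.2913 / 15.6300 * 100 = 1.8637 %
Ts = 80 + k * Cr2O3% = 80 + 10.8700 * 1.8637 = 100.2587 C


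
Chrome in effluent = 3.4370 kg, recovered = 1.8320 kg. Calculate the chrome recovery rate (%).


Formula: Recovery = recovered / input * 100
Substituting: Recovery = 1.8320 / 3.4370 * 100
Result: 53.3023 %


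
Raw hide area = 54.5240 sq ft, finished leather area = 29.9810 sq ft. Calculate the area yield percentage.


Formula: Yield = finished / raw * 100
Substituting: Yield = 29.9810 / 54.5240 * 100
Result: 54.9868 %


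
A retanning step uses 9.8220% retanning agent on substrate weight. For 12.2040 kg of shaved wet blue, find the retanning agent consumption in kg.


Formula: Retan = substrate * pct / 100
Substituting: Retan = 12.2040 * 9.8220 / 100
Result: 1.1987 kg


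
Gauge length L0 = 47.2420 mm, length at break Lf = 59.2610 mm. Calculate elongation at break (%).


Formula: Elongation = (Lf - L0) / L0 * 100
Substituting: Elongation = (59.2610 - 47.2420) / 47.2420 * 100
Result: 25.4413 %


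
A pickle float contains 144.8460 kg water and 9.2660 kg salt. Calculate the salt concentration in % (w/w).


Formula: Conc = salt / (water + salt) * 100
Substituting: Conc = 9.2660 / (144.8460 + 9.2660) * 100
Result: 6.0125 %


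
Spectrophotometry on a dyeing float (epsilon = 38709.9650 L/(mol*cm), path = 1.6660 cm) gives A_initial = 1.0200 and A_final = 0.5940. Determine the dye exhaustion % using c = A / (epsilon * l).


c_initial = A_i / (epsilon * l) = 1.0200 / (38709.9650 * 1.6660) = 1.5816e-05 mol/L
c_final = A_f / (epsilon * l) = 0.5940 / (38709.9650 * 1.6660) = 9.2106e-06 mol/L
Exhaustion = (c_initial - c_final) / c_initial * 100 = (1.5816e-05 - 9.2106e-06) / 1.5816e-05 * 100 = 41.7647 %


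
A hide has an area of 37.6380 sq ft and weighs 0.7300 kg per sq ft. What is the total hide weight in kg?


Formula: Weight = area * weight_per_sqft
Substituting: Weight = 37.6380 * 0.7300
Result: 27.4757 kg


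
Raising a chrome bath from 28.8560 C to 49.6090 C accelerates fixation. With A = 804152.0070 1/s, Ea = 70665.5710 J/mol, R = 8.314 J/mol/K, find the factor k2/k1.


T1 = 28.8560 + 273.15 = 302.0060 K; T2 = 49.6090 + 273.15 = 322.7590 K
k1 = A * exp(-Ea/(R*T1)) = 804152.0070 * exp(-70665.5710/(8.314*302.0060)) = 4.8156e-07 1/s
k2 = A * exp(-Ea/(R*T2)) = 804152.0070 * exp(-70665.5710/(8.314*322.7590)) = 2.9414e-06 1/s
k2/k1 = 2.9414e-06 / 4.8156e-07 = 6.1081


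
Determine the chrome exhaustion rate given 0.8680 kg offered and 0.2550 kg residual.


Formula: Uptake = (offered - residual) / offered * 100
Substituting: Uptake = (0.8680 - 0.2550) / 0.8680 * 100
Result: 70.6221 %


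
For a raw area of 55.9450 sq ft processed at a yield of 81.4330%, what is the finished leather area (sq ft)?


Formula: finished = raw * yield / 100
Substituting: finished = 55.9450 * 81.4330 / 100
Result: 45.5577 sq ft


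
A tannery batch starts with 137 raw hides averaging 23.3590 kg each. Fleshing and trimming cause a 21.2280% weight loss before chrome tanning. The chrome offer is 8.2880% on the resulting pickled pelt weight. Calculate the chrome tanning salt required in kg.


Total_raw = N * avg_wt = 137 * 23.3590 = 3200.1830 kg
Substrate = Total_raw * (1 - loss/100) = 3200.1830 * (1 - 21.2280/100) = 2520.8482 kg
Chrome = Substrate * pct / 100 = 2520.8482 * 8.2880 / 100 = 208.9279 kg


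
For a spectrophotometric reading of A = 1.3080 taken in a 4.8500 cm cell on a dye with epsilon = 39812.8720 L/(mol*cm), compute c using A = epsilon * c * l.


Formula: c = A / (epsilon * l)
Substituting: c = 1.3080 / (39812.8720 * 4.8500)
Result: 6.7740e-06 mol/L


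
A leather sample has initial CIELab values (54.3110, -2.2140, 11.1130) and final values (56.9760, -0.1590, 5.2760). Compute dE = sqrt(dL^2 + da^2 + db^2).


dL = 2.6650, da = 2.0550, db = -5.8370
dE = sqrt(2.6650^2 + 2.0550^2 + (-5.8370)^2) = 6.7376


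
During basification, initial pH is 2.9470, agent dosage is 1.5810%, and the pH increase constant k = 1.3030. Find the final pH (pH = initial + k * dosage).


Formula: pH_final = pH_initial + k * base_pct
Substituting: pH_final = 2.9470 + 1.3030 * 1.5810
Result: 5.0070


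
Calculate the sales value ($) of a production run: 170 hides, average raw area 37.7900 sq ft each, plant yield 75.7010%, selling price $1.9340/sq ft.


Raw_total = N * avg_area = 170 * 37.7900 = 6424.3000 sq ft
Finished = Raw_total * yield / 100 = 6424.3000 * 75.7010 / 100 = 4863.2593 sq ft
Value = Finished * price = 4863.2593 * 1.9340 = 9405.5436 $


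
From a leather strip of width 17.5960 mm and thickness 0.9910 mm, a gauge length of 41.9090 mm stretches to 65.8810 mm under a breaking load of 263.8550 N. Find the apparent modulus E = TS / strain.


TS = F / (w * t) = 263.8550 / (17.5960 * 0.9910) = 15.1314 N/mm^2
strain = (Lf - L0) / L0 = (65.8810 - 41.9090) / 41.9090 = 0.5720
E = TS / strain = 15.1314 / 0.5720 = 26.4534 N/mm^2


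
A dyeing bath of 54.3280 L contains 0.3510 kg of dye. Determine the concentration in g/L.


Formula: Conc = dye_mass(kg) / volume(L) * 1000
Substituting: Conc = 0.3510 / 54.3280 * 1000
Result: 6.4608 g/L


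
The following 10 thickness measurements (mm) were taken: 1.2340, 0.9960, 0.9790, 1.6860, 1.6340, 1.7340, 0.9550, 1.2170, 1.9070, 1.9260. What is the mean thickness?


Formula: Average = sum / n
Substituting: Average = 14.2680 / 10
Result: 1.4268 mm


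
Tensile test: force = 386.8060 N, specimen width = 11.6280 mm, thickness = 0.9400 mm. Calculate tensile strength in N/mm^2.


Formula: TS = force / (width * thickness)
Substituting: TS = 386.8060 / (11.6280 * 0.9400)
Result: 35.3884 N/mm^2


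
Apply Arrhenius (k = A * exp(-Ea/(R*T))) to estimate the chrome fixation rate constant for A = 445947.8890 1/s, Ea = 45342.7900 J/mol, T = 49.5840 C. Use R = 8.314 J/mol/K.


T_K = T_C + 273.15 = 49.5840 + 273.15 = 322.7340 K
exponent = -Ea / (R * T_K) = -45342.7900 / (8.314 * 322.7340) = -16.8987
k = A * exp(exponent) = 445947.8890 * exp(-16.8987) = 0.02043 1/s


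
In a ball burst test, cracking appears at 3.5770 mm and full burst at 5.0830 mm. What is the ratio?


Formula: Ratio = crack / burst
Substituting: Ratio = 3.5770 / 5.0830
Result: 0.7037


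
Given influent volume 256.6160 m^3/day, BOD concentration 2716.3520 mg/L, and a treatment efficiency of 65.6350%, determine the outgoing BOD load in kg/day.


Load_in = volume * conc / 1000 = 256.6160 * 2716.3520 / 1000 = 697.0594 kg/day
Removed = Load_in * eff / 100 = 697.0594 * 65.6350 / 100 = 457.5149 kg/day
Load_out = Load_in - Removed = 697.0594 - 457.5149 = 239.5445 kg/day


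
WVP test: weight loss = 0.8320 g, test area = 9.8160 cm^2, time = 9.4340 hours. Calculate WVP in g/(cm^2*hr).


Formula: WVP = loss / (area * time)
Substituting: WVP = 0.8320 / (9.8160 * 9.4340)
Result: 0.00898448 g/(cm^2*hr)


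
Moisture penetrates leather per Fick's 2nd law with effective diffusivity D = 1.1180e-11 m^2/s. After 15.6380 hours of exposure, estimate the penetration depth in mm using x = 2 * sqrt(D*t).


t = 15.6380 hr * 3600 = 56296.8000 s
D * t = 1.1180e-11 * 56296.8000 = 6.2940e-07
x = 2 * sqrt(D*t) = 2 * sqrt(6.2940e-07) = 0.00158669 m = 1.5867 mm


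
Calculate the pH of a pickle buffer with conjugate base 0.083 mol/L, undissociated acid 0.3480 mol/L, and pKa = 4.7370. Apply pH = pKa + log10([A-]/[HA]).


ratio = [A-] / [HA] = 0.083 / 0.3480 = 0.2385
log10(ratio) = -0.6225
pH = pKa + log10(ratio) = 4.7370 - 0.6225 = 4.1145


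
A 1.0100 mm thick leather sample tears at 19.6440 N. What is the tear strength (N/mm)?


Formula: Tear strength = force / thickness
Substituting: Tear strength = 19.6440 / 1.0100
Result: 19.4495 N/mm


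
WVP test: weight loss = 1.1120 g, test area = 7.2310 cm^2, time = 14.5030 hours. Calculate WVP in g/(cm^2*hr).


Formula: WVP = loss / (area * time)
Substituting: WVP = 1.1120 / (7.2310 * 14.5030)
Result: 0.0106035 g/(cm^2*hr)


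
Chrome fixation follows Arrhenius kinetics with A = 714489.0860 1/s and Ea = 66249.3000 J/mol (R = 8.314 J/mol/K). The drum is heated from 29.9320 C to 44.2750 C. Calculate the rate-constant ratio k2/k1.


T1 = 29.9320 + 273.15 = 303.0820 K; T2 = 44.2750 + 273.15 = 317.4250 K
k1 = A * exp(-Ea/(R*T1)) = 714489.0860 * exp(-66249.3000/(8.314*303.0820)) = 2.7281e-06 1/s
k2 = A * exp(-Ea/(R*T2)) = 714489.0860 * exp(-66249.3000/(8.314*317.4250)) = 8.9493e-06 1/s
k2/k1 = 8.9493e-06 / 2.7281e-06 = 3.2805


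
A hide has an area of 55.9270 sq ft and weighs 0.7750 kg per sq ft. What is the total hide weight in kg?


Formula: Weight = area * weight_per_sqft
Substituting: Weight = 55.9270 * 0.7750
Result: 43.3434 kg


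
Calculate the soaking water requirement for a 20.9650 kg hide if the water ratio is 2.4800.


Formula: Water = hide_weight * ratio
Substituting: Water = 20.9650 * 2.4800
Result: 51.9932 kg


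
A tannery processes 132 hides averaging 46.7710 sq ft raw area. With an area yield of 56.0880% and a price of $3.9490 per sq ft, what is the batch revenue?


Raw_total = N * avg_area = 132 * 46.7710 = 6173.7720 sq ft
Finished = Raw_total * yield / 100 = 6173.7720 * 56.0880 / 100 = 3462.7452 sq ft
Value = Finished * price = 3462.7452 * 3.9490 = 13674.3810 $


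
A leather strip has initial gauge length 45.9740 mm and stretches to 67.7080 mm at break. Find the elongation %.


Formula: Elongation = (Lf - L0) / L0 * 100
Substituting: Elongation = (67.7080 - 45.9740) / 45.9740 * 100
Result: 47.2745 %


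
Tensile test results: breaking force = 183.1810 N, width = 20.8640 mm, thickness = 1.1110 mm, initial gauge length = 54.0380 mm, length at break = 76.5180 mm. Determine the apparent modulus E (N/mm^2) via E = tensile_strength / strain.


TS = F / (w * t) = 183.1810 / (20.8640 * 1.1110) = 7.9026 N/mm^2
strain = (Lf - L0) / L0 = (76.5180 - 54.0380) / 54.0380 = 0.4160
E = TS / strain = 7.9026 / 0.4160 = 18.9964 N/mm^2


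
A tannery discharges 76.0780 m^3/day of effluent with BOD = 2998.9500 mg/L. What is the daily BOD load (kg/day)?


Formula: BOD_load = volume * conc / 1000
Substituting: BOD_load = 76.0780 * 2998.9500 / 1000
Result: 228.1541 kg/day


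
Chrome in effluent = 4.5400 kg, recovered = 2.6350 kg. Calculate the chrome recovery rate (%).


Formula: Recovery = recovered / input * 100
Substituting: Recovery = 2.6350 / 4.5400 * 100
Result: 58.0396 %


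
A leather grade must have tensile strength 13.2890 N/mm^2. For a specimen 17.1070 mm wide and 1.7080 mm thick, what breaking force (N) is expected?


Formula: F = TS * w * t
Substituting: F = 13.2890 * 17.1070 * 1.7080
Result: 388.2880 N


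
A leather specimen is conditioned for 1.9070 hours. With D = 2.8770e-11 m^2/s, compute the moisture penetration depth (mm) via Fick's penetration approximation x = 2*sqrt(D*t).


t = 1.9070 hr * 3600 = 6865.2000 s
D * t = 2.8770e-11 * 6865.2000 = 1.9751e-07
x = 2 * sqrt(D*t) = 2 * sqrt(1.9751e-07) = 8.8885e-04 m = 0.8888 mm


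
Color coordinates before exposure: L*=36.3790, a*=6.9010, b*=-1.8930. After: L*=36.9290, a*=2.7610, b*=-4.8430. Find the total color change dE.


dL = 0.5500, da = -4.1400, db = -2.9500
dE = sqrt(0.5500^2 + (-4.1400)^2 + (-2.9500)^2) = 5.1132


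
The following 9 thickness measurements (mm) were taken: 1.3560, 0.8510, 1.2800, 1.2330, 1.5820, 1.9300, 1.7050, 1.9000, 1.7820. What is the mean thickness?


Formula: Average = sum / n
Substituting: Average = 13.6190 / 9
Result: 1.5132 mm


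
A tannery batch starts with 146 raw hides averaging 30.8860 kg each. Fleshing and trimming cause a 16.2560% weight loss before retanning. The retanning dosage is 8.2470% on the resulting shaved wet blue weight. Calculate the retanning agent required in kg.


Total_raw = N * avg_wt = 146 * 30.8860 = 4509.3560 kg
Substrate = Total_raw * (1 - loss/100) = 4509.3560 * (1 - 16.2560/100) = 3776.3151 kg
Retan = Substrate * pct / 100 = 3776.3151 * 8.2470 / 100 = 311.4327 kg


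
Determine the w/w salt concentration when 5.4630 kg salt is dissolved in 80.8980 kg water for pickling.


Formula: Conc = salt / (water + salt) * 100
Substituting: Conc = 5.4630 / (80.8980 + 5.4630) * 100
Result: 6.3258 %


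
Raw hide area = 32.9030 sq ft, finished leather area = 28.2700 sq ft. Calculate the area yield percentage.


Formula: Yield = finished / raw * 100
Substituting: Yield = 28.2700 / 32.9030 * 100
Result: 85.9192 %


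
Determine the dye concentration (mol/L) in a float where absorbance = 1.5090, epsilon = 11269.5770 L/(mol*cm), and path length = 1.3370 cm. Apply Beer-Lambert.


Formula: c = A / (epsilon * l)
Substituting: c = 1.5090 / (11269.5770 * 1.3370)
Result: 1.0015e-04 mol/L


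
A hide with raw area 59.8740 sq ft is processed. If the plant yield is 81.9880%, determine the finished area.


Formula: finished = raw * yield / 100
Substituting: finished = 59.8740 * 81.9880 / 100
Result: 49.0895 sq ft


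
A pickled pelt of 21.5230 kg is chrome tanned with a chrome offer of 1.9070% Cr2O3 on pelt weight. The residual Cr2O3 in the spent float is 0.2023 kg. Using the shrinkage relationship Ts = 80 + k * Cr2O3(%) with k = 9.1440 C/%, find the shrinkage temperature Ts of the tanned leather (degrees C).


Offered = pelt * offer_pct / 100 = 21.5230 * 1.9070 / 100 = 0.4104 kg
Uptake = offered - residual = 0.4104 - 0.2023 = 0.2081 kg
Cr2O3% on pelt = uptake / pelt * 100 = 0.2081 / 21.5230 * 100 = 0.9671 %
Ts = 80 + k * Cr2O3% = 80 + 9.1440 * 0.9671 = 88.8429 C


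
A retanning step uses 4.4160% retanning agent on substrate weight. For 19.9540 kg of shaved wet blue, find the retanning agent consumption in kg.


Formula: Retan = substrate * pct / 100
Substituting: Retan = 19.9540 * 4.4160 / 100
Result: 0.8812 kg


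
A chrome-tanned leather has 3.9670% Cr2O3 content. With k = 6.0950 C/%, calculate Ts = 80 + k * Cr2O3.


Formula: Ts = 80 + k * Cr2O3
Substituting: Ts = 80 + 6.0950 * 3.9670
Result: 104.1789 C


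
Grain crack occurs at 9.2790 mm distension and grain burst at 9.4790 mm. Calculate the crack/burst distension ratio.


Formula: Ratio = crack / burst
Substituting: Ratio = 9.2790 / 9.4790
Result: 0.9789


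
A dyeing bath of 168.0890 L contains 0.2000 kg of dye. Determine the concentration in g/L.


Formula: Conc = dye_mass(kg) / volume(L) * 1000
Substituting: Conc = 0.2000 / 168.0890 * 1000
Result: 1.1898 g/L


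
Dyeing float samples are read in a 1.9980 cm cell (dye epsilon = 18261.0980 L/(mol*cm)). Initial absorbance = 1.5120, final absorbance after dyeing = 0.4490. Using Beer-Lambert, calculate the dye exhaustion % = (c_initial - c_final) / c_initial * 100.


c_initial = A_i / (epsilon * l) = 1.5120 / (18261.0980 * 1.9980) = 4.1441e-05 mol/L
c_final = A_f / (epsilon * l) = 0.4490 / (18261.0980 * 1.9980) = 1.2306e-05 mol/L
Exhaustion = (c_initial - c_final) / c_initial * 100 = (4.1441e-05 - 1.2306e-05) / 4.1441e-05 * 100 = 70.3042 %


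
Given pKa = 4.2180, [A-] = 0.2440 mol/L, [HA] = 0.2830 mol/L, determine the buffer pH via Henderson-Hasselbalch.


ratio = [A-] / [HA] = 0.2440 / 0.2830 = 0.8622
log10(ratio) = -0.0643966
pH = pKa + log10(ratio) = 4.2180 - 0.0643966 = 4.1536


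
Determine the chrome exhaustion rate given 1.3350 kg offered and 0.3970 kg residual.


Formula: Uptake = (offered - residual) / offered * 100
Substituting: Uptake = (1.3350 - 0.3970) / 1.3350 * 100
Result: 70.2622 %


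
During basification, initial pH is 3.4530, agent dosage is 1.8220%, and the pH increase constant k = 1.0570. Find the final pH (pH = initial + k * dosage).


Formula: pH_final = pH_initial + k * base_pct
Substituting: pH_final = 3.4530 + 1.0570 * 1.8220
Result: 5.3789


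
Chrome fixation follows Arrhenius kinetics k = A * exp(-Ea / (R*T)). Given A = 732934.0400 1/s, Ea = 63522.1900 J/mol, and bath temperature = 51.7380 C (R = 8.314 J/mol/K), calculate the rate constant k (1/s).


T_K = T_C + 273.15 = 51.7380 + 273.15 = 324.8880 K
exponent = -Ea / (R * T_K) = -63522.1900 / (8.314 * 324.8880) = -23.5170
k = A * exp(exponent) = 732934.0400 * exp(-23.5170) = 4.4850e-05 1/s


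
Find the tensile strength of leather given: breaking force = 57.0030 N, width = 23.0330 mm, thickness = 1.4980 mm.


Formula: TS = force / (width * thickness)
Substituting: TS = 57.0030 / (23.0330 * 1.4980)
Result: 1.6521 N/mm^2


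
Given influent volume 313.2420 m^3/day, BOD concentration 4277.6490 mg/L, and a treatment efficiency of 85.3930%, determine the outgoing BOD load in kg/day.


Load_in = volume * conc / 1000 = 313.2420 * 4277.6490 / 1000 = 1339.9393 kg/day
Removed = Load_in * eff / 100 = 1339.9393 * 85.3930 / 100 = 1144.2144 kg/day
Load_out = Load_in - Removed = 1339.9393 - 1144.2144 = 195.7249 kg/day


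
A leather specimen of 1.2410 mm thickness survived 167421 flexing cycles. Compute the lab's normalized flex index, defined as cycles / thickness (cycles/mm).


Formula: Index = cycles / thickness
Substituting: Index = 167421 / 1.2410
Result: 134908.1386 cycles/mm


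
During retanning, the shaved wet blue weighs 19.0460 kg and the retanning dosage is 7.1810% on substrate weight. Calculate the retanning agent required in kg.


Formula: Retan = substrate * pct / 100
Substituting: Retan = 19.0460 * 7.1810 / 100
Result: 1.3677 kg


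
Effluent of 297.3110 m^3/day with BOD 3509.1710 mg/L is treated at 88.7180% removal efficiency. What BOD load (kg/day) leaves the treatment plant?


Load_in = volume * conc / 1000 = 297.3110 * 3509.1710 / 1000 = 1043.3151 kg/day
Removed = Load_in * eff / 100 = 1043.3151 * 88.7180 / 100 = 925.6083 kg/day
Load_out = Load_in - Removed = 1043.3151 - 925.6083 = 117.7068 kg/day


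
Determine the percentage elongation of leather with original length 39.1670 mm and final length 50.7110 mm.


Formula: Elongation = (Lf - L0) / L0 * 100
Substituting: Elongation = (50.7110 - 39.1670) / 39.1670 * 100
Result: 29.4738 %


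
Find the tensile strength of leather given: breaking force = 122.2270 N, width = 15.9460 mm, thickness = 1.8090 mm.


Formula: TS = force / (width * thickness)
Substituting: TS = 122.2270 / (15.9460 * 1.8090)
Result: 4.2372 N/mm^2


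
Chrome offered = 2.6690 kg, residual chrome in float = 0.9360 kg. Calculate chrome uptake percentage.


Formula: Uptake = (offered - residual) / offered * 100
Substituting: Uptake = (2.6690 - 0.9360) / 2.6690 * 100
Result: 64.9307 %


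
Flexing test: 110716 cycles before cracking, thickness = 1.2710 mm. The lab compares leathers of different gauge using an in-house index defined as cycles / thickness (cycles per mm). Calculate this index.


Formula: Index = cycles / thickness
Substituting: Index = 110716 / 1.2710
Result: 87109.3627 cycles/mm


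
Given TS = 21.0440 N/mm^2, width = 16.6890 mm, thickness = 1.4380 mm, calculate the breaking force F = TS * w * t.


Formula: F = TS * w * t
Substituting: F = 21.0440 * 16.6890 * 1.4380
Result: 505.0304 N


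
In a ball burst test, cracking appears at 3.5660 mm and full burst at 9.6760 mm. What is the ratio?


Formula: Ratio = crack / burst
Substituting: Ratio = 3.5660 / 9.6760
Result: 0.3685


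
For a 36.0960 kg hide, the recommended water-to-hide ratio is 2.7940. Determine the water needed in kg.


Formula: Water = hide_weight * ratio
Substituting: Water = 36.0960 * 2.7940
Result: 100.8522 kg


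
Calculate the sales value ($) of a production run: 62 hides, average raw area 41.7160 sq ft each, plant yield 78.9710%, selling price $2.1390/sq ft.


Raw_total = N * avg_area = 62 * 41.7160 = 2586.3920 sq ft
Finished = Raw_total * yield / 100 = 2586.3920 * 78.9710 / 100 = 2042.4996 sq ft
Value = Finished * price = 2042.4996 * 2.1390 = 4368.9067 $


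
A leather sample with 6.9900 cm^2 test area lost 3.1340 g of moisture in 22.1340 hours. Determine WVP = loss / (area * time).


Formula: WVP = loss / (area * time)
Substituting: WVP = 3.1340 / (6.9900 * 22.1340)
Result: 0.0202564 g/(cm^2*hr)


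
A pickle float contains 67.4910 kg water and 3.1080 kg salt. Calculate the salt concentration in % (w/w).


Formula: Conc = salt / (water + salt) * 100
Substituting: Conc = 3.1080 / (67.4910 + 3.1080) * 100
Result: 4.4023 %


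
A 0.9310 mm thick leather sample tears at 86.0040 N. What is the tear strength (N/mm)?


Formula: Tear strength = force / thickness
Substituting: Tear strength = 86.0040 / 0.9310
Result: 92.3781 N/mm


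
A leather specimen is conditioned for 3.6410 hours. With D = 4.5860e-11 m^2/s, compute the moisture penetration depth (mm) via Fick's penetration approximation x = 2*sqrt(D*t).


t = 3.6410 hr * 3600 = 13107.6000 s
D * t = 4.5860e-11 * 13107.6000 = 6.0111e-07
x = 2 * sqrt(D*t) = 2 * sqrt(6.0111e-07) = 0.00155063 m = 1.5506 mm


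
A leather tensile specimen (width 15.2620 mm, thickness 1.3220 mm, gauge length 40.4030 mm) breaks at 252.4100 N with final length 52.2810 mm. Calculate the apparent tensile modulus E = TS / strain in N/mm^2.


TS = F / (w * t) = 252.4100 / (15.2620 * 1.3220) = 12.5102 N/mm^2
strain = (Lf - L0) / L0 = (52.2810 - 40.4030) / 40.4030 = 0.2940
E = TS / strain = 12.5102 / 0.2940 = 42.5534 N/mm^2


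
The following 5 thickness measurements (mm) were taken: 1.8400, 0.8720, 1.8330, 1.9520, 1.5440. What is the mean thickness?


Formula: Average = sum / n
Substituting: Average = 8.0410 / 5
Result: 1.6082 mm


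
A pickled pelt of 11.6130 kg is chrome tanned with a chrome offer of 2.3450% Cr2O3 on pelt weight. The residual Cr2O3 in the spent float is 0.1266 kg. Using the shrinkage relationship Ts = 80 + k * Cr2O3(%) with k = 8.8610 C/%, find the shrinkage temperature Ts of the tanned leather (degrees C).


Offered = pelt * offer_pct / 100 = 11.6130 * 2.3450 / 100 = 0.2723 kg
Uptake = offered - residual = 0.2723 - 0.1266 = 0.1457 kg
Cr2O3% on pelt = uptake / pelt * 100 = 0.1457 / 11.6130 * 100 = 1.2548 %
Ts = 80 + k * Cr2O3% = 80 + 8.8610 * 1.2548 = 91.1192 C


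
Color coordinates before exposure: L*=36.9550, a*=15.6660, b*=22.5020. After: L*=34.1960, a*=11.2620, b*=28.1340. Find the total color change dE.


dL = -2.7590, da = -4.4040, db = 5.6320
dE = sqrt((-2.7590)^2 + (-4.4040)^2 + 5.6320^2) = 7.6633


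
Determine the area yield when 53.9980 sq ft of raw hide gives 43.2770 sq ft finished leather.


Formula: Yield = finished / raw * 100
Substituting: Yield = 43.2770 / 53.9980 * 100
Result: 80.1456 %


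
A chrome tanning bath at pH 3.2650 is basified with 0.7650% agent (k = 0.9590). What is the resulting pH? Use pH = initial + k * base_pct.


Formula: pH_final = pH_initial + k * base_pct
Substituting: pH_final = 3.2650 + 0.9590 * 0.7650
Result: 3.9986


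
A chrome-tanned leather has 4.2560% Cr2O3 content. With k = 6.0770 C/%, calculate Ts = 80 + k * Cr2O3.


Formula: Ts = 80 + k * Cr2O3
Substituting: Ts = 80 + 6.0770 * 4.2560
Result: 105.8637 C


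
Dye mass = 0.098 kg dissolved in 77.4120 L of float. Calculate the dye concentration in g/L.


Formula: Conc = dye_mass(kg) / volume(L) * 1000
Substituting: Conc = 0.098 / 77.4120 * 1000
Result: 1.2660 g/L


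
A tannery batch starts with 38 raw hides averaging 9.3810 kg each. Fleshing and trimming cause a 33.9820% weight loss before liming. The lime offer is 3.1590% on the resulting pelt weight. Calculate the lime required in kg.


Total_raw = N * avg_wt = 38 * 9.3810 = 356.4780 kg
Substrate = Total_raw * (1 - loss/100) = 356.4780 * (1 - 33.9820/100) = 235.3396 kg
Lime = Substrate * pct / 100 = 235.3396 * 3.1590 / 100 = 7.4344 kg


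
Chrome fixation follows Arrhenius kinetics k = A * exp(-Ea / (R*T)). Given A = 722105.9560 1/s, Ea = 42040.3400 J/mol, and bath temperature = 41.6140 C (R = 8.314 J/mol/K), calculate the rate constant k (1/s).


T_K = T_C + 273.15 = 41.6140 + 273.15 = 314.7640 K
exponent = -Ea / (R * T_K) = -42040.3400 / (8.314 * 314.7640) = -16.0646
k = A * exp(exponent) = 722105.9560 * exp(-16.0646) = 0.0761753 1/s


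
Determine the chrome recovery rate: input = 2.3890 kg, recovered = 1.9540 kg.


Formula: Recovery = recovered / input * 100
Substituting: Recovery = 1.9540 / 2.3890 * 100
Result: 81.7915 %


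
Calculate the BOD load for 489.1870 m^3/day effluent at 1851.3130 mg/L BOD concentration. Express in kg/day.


Formula: BOD_load = volume * conc / 1000
Substituting: BOD_load = 489.1870 * 1851.3130 / 1000
Result: 905.6383 kg/day


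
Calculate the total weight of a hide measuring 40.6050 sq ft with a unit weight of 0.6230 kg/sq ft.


Formula: Weight = area * weight_per_sqft
Substituting: Weight = 40.6050 * 0.6230
Result: 25.2969 kg


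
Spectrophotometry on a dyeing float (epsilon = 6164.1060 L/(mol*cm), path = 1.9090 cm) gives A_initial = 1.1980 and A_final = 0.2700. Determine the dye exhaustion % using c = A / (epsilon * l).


c_initial = A_i / (epsilon * l) = 1.1980 / (6164.1060 * 1.9090) = 1.0181e-04 mol/L
c_final = A_f / (epsilon * l) = 0.2700 / (6164.1060 * 1.9090) = 2.2945e-05 mol/L
Exhaustion = (c_initial - c_final) / c_initial * 100 = (1.0181e-04 - 2.2945e-05) / 1.0181e-04 * 100 = 77.4624 %


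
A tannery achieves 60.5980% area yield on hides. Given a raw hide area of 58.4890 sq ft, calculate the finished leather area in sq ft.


Formula: finished = raw * yield / 100
Substituting: finished = 58.4890 * 60.5980 / 100
Result: 35.4432 sq ft


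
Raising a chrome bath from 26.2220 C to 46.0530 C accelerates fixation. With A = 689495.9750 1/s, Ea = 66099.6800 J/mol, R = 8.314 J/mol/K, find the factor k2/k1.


T1 = 26.2220 + 273.15 = 299.3720 K; T2 = 46.0530 + 273.15 = 319.2030 K
k1 = A * exp(-Ea/(R*T1)) = 689495.9750 * exp(-66099.6800/(8.314*299.3720)) = 2.0183e-06 1/s
k2 = A * exp(-Ea/(R*T2)) = 689495.9750 * exp(-66099.6800/(8.314*319.2030)) = 1.0508e-05 1/s
k2/k1 = 1.0508e-05 / 2.0183e-06 = 5.2064


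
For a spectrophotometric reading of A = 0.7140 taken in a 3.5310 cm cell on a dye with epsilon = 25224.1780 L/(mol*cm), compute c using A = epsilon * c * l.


Formula: c = A / (epsilon * l)
Substituting: c = 0.7140 / (25224.1780 * 3.5310)
Result: 8.0165e-06 mol/L


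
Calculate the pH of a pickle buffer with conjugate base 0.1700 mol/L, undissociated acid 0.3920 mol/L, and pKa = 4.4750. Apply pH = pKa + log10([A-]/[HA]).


ratio = [A-] / [HA] = 0.1700 / 0.3920 = 0.4337
log10(ratio) = -0.3628
pH = pKa + log10(ratio) = 4.4750 - 0.3628 = 4.1122


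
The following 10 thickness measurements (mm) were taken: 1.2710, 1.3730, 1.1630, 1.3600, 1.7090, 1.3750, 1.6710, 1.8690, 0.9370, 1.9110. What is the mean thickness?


Formula: Average = sum / n
Substituting: Average = 14.6390 / 10
Result: 1.4639 mm


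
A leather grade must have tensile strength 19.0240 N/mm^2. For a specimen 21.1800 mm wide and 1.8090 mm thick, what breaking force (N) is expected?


Formula: F = TS * w * t
Substituting: F = 19.0240 * 21.1800 * 1.8090
Result: 728.8973 N


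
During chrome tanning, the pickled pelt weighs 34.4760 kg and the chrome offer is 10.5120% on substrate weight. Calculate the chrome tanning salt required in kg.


Formula: Chrome = substrate * pct / 100
Substituting: Chrome = 34.4760 * 10.5120 / 100
Result: 3.6241 kg


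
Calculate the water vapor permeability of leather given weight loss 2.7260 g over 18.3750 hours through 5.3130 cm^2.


Formula: WVP = loss / (area * time)
Substituting: WVP = 2.7260 / (5.3130 * 18.3750)
Result: 0.0279228 g/(cm^2*hr)


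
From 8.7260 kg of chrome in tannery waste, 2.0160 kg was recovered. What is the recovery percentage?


Formula: Recovery = recovered / input * 100
Substituting: Recovery = 2.0160 / 8.7260 * 100
Result: 23.1034 %


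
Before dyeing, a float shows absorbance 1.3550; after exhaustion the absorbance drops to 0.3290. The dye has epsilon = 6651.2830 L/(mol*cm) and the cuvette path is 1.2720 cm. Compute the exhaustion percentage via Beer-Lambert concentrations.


c_initial = A_i / (epsilon * l) = 1.3550 / (6651.2830 * 1.2720) = 1.6016e-04 mol/L
c_final = A_f / (epsilon * l) = 0.3290 / (6651.2830 * 1.2720) = 3.8887e-05 mol/L
Exhaustion = (c_initial - c_final) / c_initial * 100 = (1.6016e-04 - 3.8887e-05) / 1.6016e-04 * 100 = 75.7196 %


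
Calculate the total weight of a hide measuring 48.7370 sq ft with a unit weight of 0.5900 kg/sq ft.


Formula: Weight = area * weight_per_sqft
Substituting: Weight = 48.7370 * 0.5900
Result: 28.7548 kg


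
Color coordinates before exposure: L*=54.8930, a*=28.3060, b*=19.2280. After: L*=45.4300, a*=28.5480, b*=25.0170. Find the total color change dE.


dL = -9.4630, da = 0.2420, db = 5.7890
dE = sqrt((-9.4630)^2 + 0.2420^2 + 5.7890^2) = 11.0959


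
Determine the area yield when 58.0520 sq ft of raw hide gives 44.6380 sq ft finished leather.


Formula: Yield = finished / raw * 100
Substituting: Yield = 44.6380 / 58.0520 * 100
Result: 76.8931 %


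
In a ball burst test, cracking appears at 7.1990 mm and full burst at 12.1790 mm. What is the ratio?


Formula: Ratio = crack / burst
Substituting: Ratio = 7.1990 / 12.1790
Result: 0.5911


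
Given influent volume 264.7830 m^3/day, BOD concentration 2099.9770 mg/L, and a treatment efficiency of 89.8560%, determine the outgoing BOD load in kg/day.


Load_in = volume * conc / 1000 = 264.7830 * 2099.9770 / 1000 = 556.0382 kg/day
Removed = Load_in * eff / 100 = 556.0382 * 89.8560 / 100 = 499.6337 kg/day
Load_out = Load_in - Removed = 556.0382 - 499.6337 = 56.4045 kg/day


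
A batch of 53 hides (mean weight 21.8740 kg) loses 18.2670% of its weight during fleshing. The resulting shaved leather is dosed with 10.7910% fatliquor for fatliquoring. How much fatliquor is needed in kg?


Total_raw = N * avg_wt = 53 * 21.8740 = 1159.3220 kg
Substrate = Total_raw * (1 - loss/100) = 1159.3220 * (1 - 18.2670/100) = 947.5487 kg
Fat = Substrate * pct / 100 = 947.5487 * 10.7910 / 100 = 102.2500 kg


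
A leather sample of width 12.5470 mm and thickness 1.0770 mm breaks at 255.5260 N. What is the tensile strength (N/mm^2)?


Formula: TS = force / (width * thickness)
Substituting: TS = 255.5260 / (12.5470 * 1.0770)
Result: 18.9095 N/mm^2


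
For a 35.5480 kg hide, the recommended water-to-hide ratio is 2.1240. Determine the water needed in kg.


Formula: Water = hide_weight * ratio
Substituting: Water = 35.5480 * 2.1240
Result: 75.5040 kg


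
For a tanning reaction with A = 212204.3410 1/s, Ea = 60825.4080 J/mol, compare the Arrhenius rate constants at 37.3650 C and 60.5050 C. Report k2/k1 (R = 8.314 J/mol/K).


T1 = 37.3650 + 273.15 = 310.5150 K; T2 = 60.5050 + 273.15 = 333.6550 K
k1 = A * exp(-Ea/(R*T1)) = 212204.3410 * exp(-60825.4080/(8.314*310.5150)) = 1.2427e-05 1/s
k2 = A * exp(-Ea/(R*T2)) = 212204.3410 * exp(-60825.4080/(8.314*333.6550)) = 6.3682e-05 1/s
k2/k1 = 6.3682e-05 / 1.2427e-05 = 5.1244


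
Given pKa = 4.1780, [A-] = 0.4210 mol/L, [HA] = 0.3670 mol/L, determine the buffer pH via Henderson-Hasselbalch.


ratio = [A-] / [HA] = 0.4210 / 0.3670 = 1.1471
log10(ratio) = 0.059616
pH = pKa + log10(ratio) = 4.1780 + 0.059616 = 4.2376


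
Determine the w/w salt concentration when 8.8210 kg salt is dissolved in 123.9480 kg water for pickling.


Formula: Conc = salt / (water + salt) * 100
Substituting: Conc = 8.8210 / (123.9480 + 8.8210) * 100
Result: 6.6439 %


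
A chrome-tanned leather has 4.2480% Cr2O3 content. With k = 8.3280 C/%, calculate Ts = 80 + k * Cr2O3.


Formula: Ts = 80 + k * Cr2O3
Substituting: Ts = 80 + 8.3280 * 4.2480
Result: 115.3773 C


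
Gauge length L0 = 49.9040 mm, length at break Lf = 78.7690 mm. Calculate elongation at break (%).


Formula: Elongation = (Lf - L0) / L0 * 100
Substituting: Elongation = (78.7690 - 49.9040) / 49.9040 * 100
Result: 57.8411 %


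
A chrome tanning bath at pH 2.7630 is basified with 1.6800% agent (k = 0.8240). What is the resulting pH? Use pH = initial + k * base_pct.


Formula: pH_final = pH_initial + k * base_pct
Substituting: pH_final = 2.7630 + 0.8240 * 1.6800
Result: 4.1473


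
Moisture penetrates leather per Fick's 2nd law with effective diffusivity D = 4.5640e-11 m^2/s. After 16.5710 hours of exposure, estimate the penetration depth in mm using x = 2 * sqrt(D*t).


t = 16.5710 hr * 3600 = 59655.6000 s
D * t = 4.5640e-11 * 59655.6000 = 2.7227e-06
x = 2 * sqrt(D*t) = 2 * sqrt(2.7227e-06) = 0.00330011 m = 3.3001 mm


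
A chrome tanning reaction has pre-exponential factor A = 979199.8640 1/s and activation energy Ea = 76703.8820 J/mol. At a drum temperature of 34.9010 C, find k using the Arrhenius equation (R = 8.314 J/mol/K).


T_K = T_C + 273.15 = 34.9010 + 273.15 = 308.0510 K
exponent = -Ea / (R * T_K) = -76703.8820 / (8.314 * 308.0510) = -29.9492
k = A * exp(exponent) = 979199.8640 * exp(-29.9492) = 9.6408e-08 1/s


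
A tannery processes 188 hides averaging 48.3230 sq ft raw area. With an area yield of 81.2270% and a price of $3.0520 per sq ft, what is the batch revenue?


Raw_total = N * avg_area = 188 * 48.3230 = 9084.7240 sq ft
Finished = Raw_total * yield / 100 = 9084.7240 * 81.2270 / 100 = 7379.2488 sq ft
Value = Finished * price = 7379.2488 * 3.0520 = 22521.4672 $


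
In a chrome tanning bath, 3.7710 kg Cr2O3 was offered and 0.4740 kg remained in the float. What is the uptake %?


Formula: Uptake = (offered - residual) / offered * 100
Substituting: Uptake = (3.7710 - 0.4740) / 3.7710 * 100
Result: 87.4304 %


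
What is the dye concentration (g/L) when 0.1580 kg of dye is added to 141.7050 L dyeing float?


Formula: Conc = dye_mass(kg) / volume(L) * 1000
Substituting: Conc = 0.1580 / 141.7050 * 1000
Result: 1.1150 g/L


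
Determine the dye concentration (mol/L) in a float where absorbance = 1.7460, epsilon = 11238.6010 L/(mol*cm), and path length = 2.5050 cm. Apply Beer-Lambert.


Formula: c = A / (epsilon * l)
Substituting: c = 1.7460 / (11238.6010 * 2.5050)
Result: 6.2019e-05 mol/L


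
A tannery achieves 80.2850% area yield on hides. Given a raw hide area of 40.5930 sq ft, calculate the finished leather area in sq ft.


Formula: finished = raw * yield / 100
Substituting: finished = 40.5930 * 80.2850 / 100
Result: 32.5901 sq ft


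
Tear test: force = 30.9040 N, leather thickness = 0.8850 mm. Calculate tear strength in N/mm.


Formula: Tear strength = force / thickness
Substituting: Tear strength = 30.9040 / 0.8850
Result: 34.9198 N/mm


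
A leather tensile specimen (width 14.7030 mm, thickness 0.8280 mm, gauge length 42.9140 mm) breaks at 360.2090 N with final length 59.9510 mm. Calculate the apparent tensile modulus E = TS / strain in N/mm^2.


TS = F / (w * t) = 360.2090 / (14.7030 * 0.8280) = 29.5882 N/mm^2
strain = (Lf - L0) / L0 = (59.9510 - 42.9140) / 42.9140 = 0.3970
E = TS / strain = 29.5882 / 0.3970 = 74.5288 N/mm^2


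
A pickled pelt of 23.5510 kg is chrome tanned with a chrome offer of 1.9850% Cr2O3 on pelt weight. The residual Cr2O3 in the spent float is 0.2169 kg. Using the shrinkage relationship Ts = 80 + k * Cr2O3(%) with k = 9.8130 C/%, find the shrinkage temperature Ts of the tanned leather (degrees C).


Offered = pelt * offer_pct / 100 = 23.5510 * 1.9850 / 100 = 0.4675 kg
Uptake = offered - residual = 0.4675 - 0.2169 = 0.2506 kg
Cr2O3% on pelt = uptake / pelt * 100 = 0.2506 / 23.5510 * 100 = 1.0640 %
Ts = 80 + k * Cr2O3% = 80 + 9.8130 * 1.0640 = 90.4412 C


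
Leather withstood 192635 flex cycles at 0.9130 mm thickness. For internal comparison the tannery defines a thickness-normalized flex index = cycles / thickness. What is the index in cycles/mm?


Formula: Index = cycles / thickness
Substituting: Index = 192635 / 0.9130
Result: 210991.2377 cycles/mm


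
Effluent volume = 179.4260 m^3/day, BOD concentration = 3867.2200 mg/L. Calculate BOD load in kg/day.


Formula: BOD_load = volume * conc / 1000
Substituting: BOD_load = 179.4260 * 3867.2200 / 1000
Result: 693.8798 kg/day


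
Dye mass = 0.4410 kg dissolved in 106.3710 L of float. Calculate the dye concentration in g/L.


Formula: Conc = dye_mass(kg) / volume(L) * 1000
Substituting: Conc = 0.4410 / 106.3710 * 1000
Result: 4.1459 g/L


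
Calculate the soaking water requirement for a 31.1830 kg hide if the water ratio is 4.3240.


Formula: Water = hide_weight * ratio
Substituting: Water = 31.1830 * 4.3240
Result: 134.8353 kg


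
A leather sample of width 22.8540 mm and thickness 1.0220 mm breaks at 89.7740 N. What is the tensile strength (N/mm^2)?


Formula: TS = force / (width * thickness)
Substituting: TS = 89.7740 / (22.8540 * 1.0220)
Result: 3.8436 N/mm^2


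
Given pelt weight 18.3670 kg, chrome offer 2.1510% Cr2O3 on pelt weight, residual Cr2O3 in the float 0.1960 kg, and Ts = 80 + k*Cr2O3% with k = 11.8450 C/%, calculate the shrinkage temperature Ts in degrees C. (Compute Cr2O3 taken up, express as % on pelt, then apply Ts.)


Offered = pelt * offer_pct / 100 = 18.3670 * 2.1510 / 100 = 0.3951 kg
Uptake = offered - residual = 0.3951 - 0.1960 = 0.1991 kg
Cr2O3% on pelt = uptake / pelt * 100 = 0.1991 / 18.3670 * 100 = 1.0839 %
Ts = 80 + k * Cr2O3% = 80 + 11.8450 * 1.0839 = 92.8384 C
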